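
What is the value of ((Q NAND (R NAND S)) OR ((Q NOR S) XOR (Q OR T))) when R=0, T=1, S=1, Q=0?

Substituting: ((0 NAND (0 NAND 1)) OR ((0 NOR 1) XOR (0 OR 1)))
= 1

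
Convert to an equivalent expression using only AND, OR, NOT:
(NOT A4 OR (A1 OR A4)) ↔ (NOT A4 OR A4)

((NOT A4 OR (A1 OR A4)) AND (NOT A4 OR A4)) OR (NOT (NOT A4 OR (A1 OR A4)) AND NOT (NOT A4 OR A4))
(Biconditional = both true or both false)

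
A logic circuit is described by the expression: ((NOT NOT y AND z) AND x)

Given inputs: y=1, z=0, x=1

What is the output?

Substituting: ((NOT NOT 1 AND 0) AND 1)
= 0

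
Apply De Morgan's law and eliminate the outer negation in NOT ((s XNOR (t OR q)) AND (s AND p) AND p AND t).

NOT (s XNOR (t OR q)) OR NOT (s AND p) OR NOT p OR NOT t
De Morgan's: NOT(AND of terms) = OR of negations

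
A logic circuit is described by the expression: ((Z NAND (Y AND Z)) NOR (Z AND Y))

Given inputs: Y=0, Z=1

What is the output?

Substituting: ((1 NAND (0 AND 1)) NOR (1 AND 0))
= 0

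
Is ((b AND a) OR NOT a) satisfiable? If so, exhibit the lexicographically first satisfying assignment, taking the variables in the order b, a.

b=0, a=0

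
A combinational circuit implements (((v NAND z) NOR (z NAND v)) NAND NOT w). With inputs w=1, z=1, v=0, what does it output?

Substituting: (((0 NAND 1) NOR (1 NAND 0)) NAND NOT 1)
= 1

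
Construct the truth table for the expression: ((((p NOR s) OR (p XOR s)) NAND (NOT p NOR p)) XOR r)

s | p | r | Output
------------------
0 | 0 | 0 | 1
0 | 0 | 1 | 0
0 | 1 | 0 | 1
0 | 1 | 1 | 0
1 | 0 | 0 | 1
1 | 0 | 1 | 0
1 | 1 | 0 | 1
1 | 1 | 1 | 0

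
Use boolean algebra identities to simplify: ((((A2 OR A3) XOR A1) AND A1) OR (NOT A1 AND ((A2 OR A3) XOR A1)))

By distribution ((E AND v) OR (E AND NOT v) = E):
= ((A2 OR A3) XOR A1)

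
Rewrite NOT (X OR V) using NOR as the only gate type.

(((X NOR V) NOR (X NOR V)) NOR ((X NOR V) NOR (X NOR V)))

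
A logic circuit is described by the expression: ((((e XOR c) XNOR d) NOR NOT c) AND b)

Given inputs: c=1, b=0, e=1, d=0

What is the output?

Substituting: ((((1 XOR 1) XNOR 0) NOR NOT 1) AND 0)
= 0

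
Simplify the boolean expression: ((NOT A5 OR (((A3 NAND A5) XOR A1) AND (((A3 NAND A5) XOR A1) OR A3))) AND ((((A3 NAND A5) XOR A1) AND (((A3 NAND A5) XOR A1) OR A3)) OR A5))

By distribution ((E OR v) AND (E OR NOT v) = E) then absorption (E AND (E OR v) = E):
= ((A3 NAND A5) XOR A1)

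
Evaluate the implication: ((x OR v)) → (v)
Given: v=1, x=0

Antecedent ((x OR v)) = 1; consequent (v) = 1.
1 → 1 = 1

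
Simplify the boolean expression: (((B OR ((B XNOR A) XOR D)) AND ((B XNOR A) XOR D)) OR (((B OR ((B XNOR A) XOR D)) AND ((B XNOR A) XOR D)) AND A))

By absorption (E OR (E AND v) = E) then absorption (E AND (E OR v) = E):
= ((B XNOR A) XOR D)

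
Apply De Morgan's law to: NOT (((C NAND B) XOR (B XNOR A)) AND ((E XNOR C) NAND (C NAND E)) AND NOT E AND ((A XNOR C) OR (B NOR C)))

NOT ((C NAND B) XOR (B XNOR A)) OR NOT ((E XNOR C) NAND (C NAND E)) OR E OR NOT ((A XNOR C) OR (B NOR C))
De Morgan's: NOT(AND of terms) = OR of negations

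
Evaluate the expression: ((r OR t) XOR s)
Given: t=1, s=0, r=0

Substituting: ((0 OR 1) XOR 0)
= 1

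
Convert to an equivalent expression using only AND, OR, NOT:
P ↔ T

(P AND T) OR (NOT P AND NOT T)
(Biconditional = both true or both false)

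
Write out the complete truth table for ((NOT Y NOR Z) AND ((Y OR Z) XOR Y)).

Y | Z | Output
--------------
0 | 0 | 0
0 | 1 | 0
1 | 0 | 0
1 | 1 | 0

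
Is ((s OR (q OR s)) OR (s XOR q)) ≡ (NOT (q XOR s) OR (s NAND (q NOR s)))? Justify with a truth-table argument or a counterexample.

No. Counterexample: with q=0, s=0, Expression 1 = 0 but Expression 2 = 1.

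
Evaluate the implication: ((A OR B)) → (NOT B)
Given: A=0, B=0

Antecedent ((A OR B)) = 0; consequent (NOT B) = 1.
0 → 1 = 1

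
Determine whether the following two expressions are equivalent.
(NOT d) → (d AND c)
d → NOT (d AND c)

No, Inverse is not equivalent to original (counterexample: c=0, d=0)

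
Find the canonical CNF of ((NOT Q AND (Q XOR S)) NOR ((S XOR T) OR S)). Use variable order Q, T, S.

(Q OR T OR NOT S) AND (Q OR NOT T OR S) AND (Q OR NOT T OR NOT S) AND (NOT Q OR T OR NOT S) AND (NOT Q OR NOT T OR S) AND (NOT Q OR NOT T OR NOT S)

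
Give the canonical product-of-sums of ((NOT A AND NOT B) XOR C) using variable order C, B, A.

ΠM(1, 2, 3, 4) = (C OR B OR NOT A) AND (C OR NOT B OR A) AND (C OR NOT B OR NOT A) AND (NOT C OR B OR A)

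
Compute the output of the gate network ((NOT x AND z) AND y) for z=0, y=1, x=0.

Substituting: ((NOT 0 AND 0) AND 1)
= 0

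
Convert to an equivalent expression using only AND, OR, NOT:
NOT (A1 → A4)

A1 AND NOT A4
(Negated implication: NOT(A → B) = A AND NOT B)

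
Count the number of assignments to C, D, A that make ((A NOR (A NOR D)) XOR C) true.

Satisfying assignments: (0,1,0), (1,0,0), (1,0,1), (1,1,1)
Count: 4 out of 8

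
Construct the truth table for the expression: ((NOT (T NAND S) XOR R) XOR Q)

R | T | S | Q | Output
----------------------
0 | 0 | 0 | 0 | 0
0 | 0 | 0 | 1 | 1
0 | 0 | 1 | 0 | 0
0 | 0 | 1 | 1 | 1
0 | 1 | 0 | 0 | 0
0 | 1 | 0 | 1 | 1
0 | 1 | 1 | 0 | 1
0 | 1 | 1 | 1 | 0
1 | 0 | 0 | 0 | 1
1 | 0 | 0 | 1 | 0
1 | 0 | 1 | 0 | 1
1 | 0 | 1 | 1 | 0
1 | 1 | 0 | 0 | 1
1 | 1 | 0 | 1 | 0
1 | 1 | 1 | 0 | 0
1 | 1 | 1 | 1 | 1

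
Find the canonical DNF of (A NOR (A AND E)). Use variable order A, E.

(NOT A AND NOT E) OR (NOT A AND E)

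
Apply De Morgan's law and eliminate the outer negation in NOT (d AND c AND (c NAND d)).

NOT d OR NOT c OR NOT (c NAND d)
De Morgan's: NOT(AND of terms) = OR of negations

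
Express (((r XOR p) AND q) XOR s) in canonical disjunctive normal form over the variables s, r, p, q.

(NOT s AND NOT r AND p AND q) OR (NOT s AND r AND NOT p AND q) OR (s AND NOT r AND NOT p AND NOT q) OR (s AND NOT r AND NOT p AND q) OR (s AND NOT r AND p AND NOT q) OR (s AND r AND NOT p AND NOT q) OR (s AND r AND p AND NOT q) OR (s AND r AND p AND q)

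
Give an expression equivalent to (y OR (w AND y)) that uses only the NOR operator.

((y NOR ((w NOR w) NOR (y NOR y))) NOR (y NOR ((w NOR w) NOR (y NOR y))))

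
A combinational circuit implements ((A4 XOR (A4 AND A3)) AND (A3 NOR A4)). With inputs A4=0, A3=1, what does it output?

Substituting: ((0 XOR (0 AND 1)) AND (1 NOR 0))
= 0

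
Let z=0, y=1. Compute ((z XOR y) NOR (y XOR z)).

Substituting: ((0 XOR 1) NOR (1 XOR 0))
= 0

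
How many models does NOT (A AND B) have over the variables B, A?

Satisfying assignments: (0,0), (0,1), (1,0)
Count: 3 out of 4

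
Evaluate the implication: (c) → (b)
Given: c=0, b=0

Antecedent (c) = 0; consequent (b) = 0.
0 → 0 = 1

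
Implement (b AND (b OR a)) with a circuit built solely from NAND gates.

((b NAND ((b NAND b) NAND (a NAND a))) NAND (b NAND ((b NAND b) NAND (a NAND a))))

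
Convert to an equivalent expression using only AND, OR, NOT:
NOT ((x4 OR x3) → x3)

(x4 OR x3) AND NOT x3
(Negated implication: NOT(A → B) = A AND NOT B)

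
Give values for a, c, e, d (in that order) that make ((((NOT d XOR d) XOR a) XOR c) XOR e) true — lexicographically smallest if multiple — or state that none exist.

a=0, c=0, e=0, d=0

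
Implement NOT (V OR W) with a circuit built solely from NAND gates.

(((V NAND V) NAND (W NAND W)) NAND ((V NAND V) NAND (W NAND W)))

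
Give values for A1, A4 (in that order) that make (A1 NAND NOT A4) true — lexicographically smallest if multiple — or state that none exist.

A1=0, A4=0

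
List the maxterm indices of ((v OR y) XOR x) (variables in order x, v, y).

ΠM(0, 5, 6, 7) = (x OR v OR y) AND (NOT x OR v OR NOT y) AND (NOT x OR NOT v OR y) AND (NOT x OR NOT v OR NOT y)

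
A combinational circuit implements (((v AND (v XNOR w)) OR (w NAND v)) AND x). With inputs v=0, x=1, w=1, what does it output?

Substituting: (((0 AND (0 XNOR 1)) OR (1 NAND 0)) AND 1)
= 1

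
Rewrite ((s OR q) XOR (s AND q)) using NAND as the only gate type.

((((s NAND s) NAND (q NAND q)) NAND (((s NAND s) NAND (q NAND q)) NAND ((s NAND q) NAND (s NAND q)))) NAND (((s NAND q) NAND (s NAND q)) NAND (((s NAND s) NAND (q NAND q)) NAND ((s NAND q) NAND (s NAND q)))))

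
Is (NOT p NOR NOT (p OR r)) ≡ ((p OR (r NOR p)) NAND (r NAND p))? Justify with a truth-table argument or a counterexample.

No. Counterexample: with r=0, p=1, Expression 1 = 1 but Expression 2 = 0.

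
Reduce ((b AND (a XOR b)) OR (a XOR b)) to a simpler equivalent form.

By absorption (E OR (E AND v) = E):
= (a XOR b)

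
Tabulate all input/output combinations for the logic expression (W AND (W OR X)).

W | X | Output
--------------
0 | 0 | 0
0 | 1 | 0
1 | 0 | 1
1 | 1 | 1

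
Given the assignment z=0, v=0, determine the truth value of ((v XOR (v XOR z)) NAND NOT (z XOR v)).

Substituting: ((0 XOR (0 XOR 0)) NAND NOT (0 XOR 0))
= 1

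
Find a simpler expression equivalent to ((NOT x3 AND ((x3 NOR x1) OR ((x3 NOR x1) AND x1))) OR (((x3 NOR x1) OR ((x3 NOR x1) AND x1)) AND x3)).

By distribution ((E AND v) OR (E AND NOT v) = E) then absorption (E OR (E AND v) = E):
= (x3 NOR x1)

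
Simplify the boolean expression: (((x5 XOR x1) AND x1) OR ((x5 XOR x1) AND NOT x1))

By distribution ((E AND v) OR (E AND NOT v) = E):
= (x5 XOR x1)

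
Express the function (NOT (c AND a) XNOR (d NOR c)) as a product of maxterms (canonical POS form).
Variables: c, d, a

ΠM(2, 3, 4, 6) = (c OR NOT d OR a) AND (c OR NOT d OR NOT a) AND (NOT c OR d OR a) AND (NOT c OR NOT d OR a)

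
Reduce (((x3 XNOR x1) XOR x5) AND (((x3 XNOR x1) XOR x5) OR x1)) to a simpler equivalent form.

By absorption (E AND (E OR v) = E):
= ((x3 XNOR x1) XOR x5)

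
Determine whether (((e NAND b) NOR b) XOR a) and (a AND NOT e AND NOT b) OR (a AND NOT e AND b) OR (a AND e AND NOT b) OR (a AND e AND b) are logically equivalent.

Yes, they are equivalent — the two output columns agree on all 8 assignments:
a | e | b | Expression 1 | Expression 2
---------------------------------------
0 | 0 | 0 | 0 | 0
0 | 0 | 1 | 0 | 0
0 | 1 | 0 | 0 | 0
0 | 1 | 1 | 0 | 0
1 | 0 | 0 | 1 | 1
1 | 0 | 1 | 1 | 1
1 | 1 | 0 | 1 | 1
1 | 1 | 1 | 1 | 1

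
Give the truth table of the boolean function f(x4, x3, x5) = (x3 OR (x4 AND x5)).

x4 | x3 | x5 | Output
---------------------
0 | 0 | 0 | 0
0 | 0 | 1 | 0
0 | 1 | 0 | 1
0 | 1 | 1 | 1
1 | 0 | 0 | 0
1 | 0 | 1 | 1
1 | 1 | 0 | 1
1 | 1 | 1 | 1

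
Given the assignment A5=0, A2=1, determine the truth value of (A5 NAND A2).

Substituting: (0 NAND 1)
= 1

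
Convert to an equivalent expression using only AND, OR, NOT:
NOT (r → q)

r AND NOT q
(Negated implication: NOT(A → B) = A AND NOT B)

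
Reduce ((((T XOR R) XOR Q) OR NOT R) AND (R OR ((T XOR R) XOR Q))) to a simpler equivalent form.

By distribution ((E OR v) AND (E OR NOT v) = E):
= ((T XOR R) XOR Q)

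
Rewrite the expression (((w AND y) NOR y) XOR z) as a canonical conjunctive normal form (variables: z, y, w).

(z OR NOT y OR w) AND (z OR NOT y OR NOT w) AND (NOT z OR y OR w) AND (NOT z OR y OR NOT w)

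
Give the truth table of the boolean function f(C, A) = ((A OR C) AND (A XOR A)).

C | A | Output
--------------
0 | 0 | 0
0 | 1 | 0
1 | 0 | 0
1 | 1 | 0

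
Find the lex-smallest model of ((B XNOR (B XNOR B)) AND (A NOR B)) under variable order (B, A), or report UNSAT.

UNSATISFIABLE - no assignment makes this expression true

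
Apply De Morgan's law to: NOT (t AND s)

NOT t OR NOT s
De Morgan's: NOT(AND of terms) = OR of negations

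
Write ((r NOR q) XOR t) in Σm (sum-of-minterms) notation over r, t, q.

Σm(0, 3, 6, 7) = (NOT r AND NOT t AND NOT q) OR (NOT r AND t AND q) OR (r AND t AND NOT q) OR (r AND t AND q)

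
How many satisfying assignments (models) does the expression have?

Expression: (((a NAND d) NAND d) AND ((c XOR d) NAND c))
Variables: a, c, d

Satisfying assignments: (0,0,0), (1,0,0), (1,0,1), (1,1,1)
Count: 4 out of 8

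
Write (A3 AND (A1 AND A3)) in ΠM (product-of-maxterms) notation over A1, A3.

ΠM(0, 1, 2) = (A1 OR A3) AND (A1 OR NOT A3) AND (NOT A1 OR A3)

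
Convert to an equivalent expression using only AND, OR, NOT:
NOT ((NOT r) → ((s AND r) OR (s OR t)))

(NOT r) AND NOT ((s AND r) OR (s OR t))
(Negated implication: NOT(A → B) = A AND NOT B)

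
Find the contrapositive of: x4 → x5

Contrapositive: NOT x5 → NOT x4
Note: A statement and its contrapositive are logically equivalent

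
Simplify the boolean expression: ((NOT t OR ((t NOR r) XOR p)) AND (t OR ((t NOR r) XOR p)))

By distribution ((E OR v) AND (E OR NOT v) = E):
= ((t NOR r) XOR p)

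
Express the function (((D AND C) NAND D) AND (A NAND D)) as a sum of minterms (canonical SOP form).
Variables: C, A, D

Σm(0, 1, 2, 4, 6) = (NOT C AND NOT A AND NOT D) OR (NOT C AND NOT A AND D) OR (NOT C AND A AND NOT D) OR (C AND NOT A AND NOT D) OR (C AND A AND NOT D)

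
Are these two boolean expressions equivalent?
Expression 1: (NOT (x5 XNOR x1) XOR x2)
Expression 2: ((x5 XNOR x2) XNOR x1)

Yes, they are equivalent — the two output columns agree on all 8 assignments:
x5 | x1 | x2 | Expression 1 | Expression 2
------------------------------------------
0 | 0 | 0 | 0 | 0
0 | 0 | 1 | 1 | 1
0 | 1 | 0 | 1 | 1
0 | 1 | 1 | 0 | 0
1 | 0 | 0 | 1 | 1
1 | 0 | 1 | 0 | 0
1 | 1 | 0 | 0 | 0
1 | 1 | 1 | 1 | 1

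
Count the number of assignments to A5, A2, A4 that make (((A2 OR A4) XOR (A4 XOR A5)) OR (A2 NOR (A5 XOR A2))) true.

Satisfying assignments: (0,0,0), (0,0,1), (0,1,0), (1,0,0), (1,0,1), (1,1,1)
Count: 6 out of 8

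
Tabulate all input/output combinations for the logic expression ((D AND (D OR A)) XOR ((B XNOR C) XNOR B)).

A | D | C | B | Output
----------------------
0 | 0 | 0 | 0 | 0
0 | 0 | 0 | 1 | 0
0 | 0 | 1 | 0 | 1
0 | 0 | 1 | 1 | 1
0 | 1 | 0 | 0 | 1
0 | 1 | 0 | 1 | 1
0 | 1 | 1 | 0 | 0
0 | 1 | 1 | 1 | 0
1 | 0 | 0 | 0 | 0
1 | 0 | 0 | 1 | 0
1 | 0 | 1 | 0 | 1
1 | 0 | 1 | 1 | 1
1 | 1 | 0 | 0 | 1
1 | 1 | 0 | 1 | 1
1 | 1 | 1 | 0 | 0
1 | 1 | 1 | 1 | 0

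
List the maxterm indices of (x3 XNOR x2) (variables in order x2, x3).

ΠM(1, 2) = (x2 OR NOT x3) AND (NOT x2 OR x3)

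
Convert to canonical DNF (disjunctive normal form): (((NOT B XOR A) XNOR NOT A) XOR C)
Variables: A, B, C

(NOT A AND NOT B AND NOT C) OR (NOT A AND B AND C) OR (A AND NOT B AND NOT C) OR (A AND B AND C)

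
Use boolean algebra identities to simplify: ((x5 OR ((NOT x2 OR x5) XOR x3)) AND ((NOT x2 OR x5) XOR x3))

By absorption (E AND (E OR v) = E):
= ((NOT x2 OR x5) XOR x3)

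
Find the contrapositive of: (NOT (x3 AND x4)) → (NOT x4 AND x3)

Contrapositive: NOT (NOT x4 AND x3) → (x3 AND x4)
Note: A statement and its contrapositive are logically equivalent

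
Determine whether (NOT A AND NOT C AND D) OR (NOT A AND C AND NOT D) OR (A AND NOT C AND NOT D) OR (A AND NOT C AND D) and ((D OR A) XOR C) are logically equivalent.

Yes, they are equivalent — the two output columns agree on all 8 assignments:
A | C | D | Expression 1 | Expression 2
---------------------------------------
0 | 0 | 0 | 0 | 0
0 | 0 | 1 | 1 | 1
0 | 1 | 0 | 1 | 1
0 | 1 | 1 | 0 | 0
1 | 0 | 0 | 1 | 1
1 | 0 | 1 | 1 | 1
1 | 1 | 0 | 0 | 0
1 | 1 | 1 | 0 | 0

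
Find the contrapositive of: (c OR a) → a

Contrapositive: NOT a → NOT (c OR a)
Note: A statement and its contrapositive are logically equivalent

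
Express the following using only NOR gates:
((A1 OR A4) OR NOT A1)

((((A1 NOR A4) NOR (A1 NOR A4)) NOR (A1 NOR A1)) NOR (((A1 NOR A4) NOR (A1 NOR A4)) NOR (A1 NOR A1)))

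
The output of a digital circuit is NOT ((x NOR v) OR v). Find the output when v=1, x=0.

Substituting: NOT ((0 NOR 1) OR 1)
= 0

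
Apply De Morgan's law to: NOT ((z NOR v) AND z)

NOT (z NOR v) OR NOT z
De Morgan's: NOT(AND of terms) = OR of negations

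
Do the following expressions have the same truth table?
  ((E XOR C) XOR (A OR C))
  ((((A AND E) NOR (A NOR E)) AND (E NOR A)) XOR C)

No. Counterexample: with C=0, E=0, A=1, Expression 1 = 1 but Expression 2 = 0.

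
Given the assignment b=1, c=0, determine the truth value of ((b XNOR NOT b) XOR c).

Substituting: ((1 XNOR NOT 1) XOR 0)
= 0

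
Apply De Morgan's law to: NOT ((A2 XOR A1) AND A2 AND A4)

NOT (A2 XOR A1) OR NOT A2 OR NOT A4
De Morgan's: NOT(AND of terms) = OR of negations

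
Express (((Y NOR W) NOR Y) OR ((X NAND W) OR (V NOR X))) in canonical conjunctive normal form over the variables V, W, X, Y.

(V OR NOT W OR NOT X OR NOT Y) AND (NOT V OR NOT W OR NOT X OR NOT Y)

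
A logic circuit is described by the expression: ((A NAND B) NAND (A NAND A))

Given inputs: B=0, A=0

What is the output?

Substituting: ((0 NAND 0) NAND (0 NAND 0))
= 0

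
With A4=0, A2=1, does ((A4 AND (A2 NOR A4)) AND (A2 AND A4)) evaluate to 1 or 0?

Substituting: ((0 AND (1 NOR 0)) AND (1 AND 0))
= 0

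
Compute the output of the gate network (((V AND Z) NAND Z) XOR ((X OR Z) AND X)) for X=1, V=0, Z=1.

Substituting: (((0 AND 1) NAND 1) XOR ((1 OR 1) AND 1))
= 0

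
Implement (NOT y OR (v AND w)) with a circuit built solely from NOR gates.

(((y NOR y) NOR ((v NOR v) NOR (w NOR w))) NOR ((y NOR y) NOR ((v NOR v) NOR (w NOR w))))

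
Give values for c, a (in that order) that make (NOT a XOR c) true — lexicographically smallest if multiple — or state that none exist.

c=0, a=0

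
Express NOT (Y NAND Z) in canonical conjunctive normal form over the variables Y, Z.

(Y OR Z) AND (Y OR NOT Z) AND (NOT Y OR Z)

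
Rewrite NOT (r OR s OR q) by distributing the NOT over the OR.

NOT r AND NOT s AND NOT q
De Morgan's: NOT(OR of terms) = AND of negations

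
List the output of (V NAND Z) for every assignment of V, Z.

V | Z | Output
--------------
0 | 0 | 1
0 | 1 | 1
1 | 0 | 1
1 | 1 | 0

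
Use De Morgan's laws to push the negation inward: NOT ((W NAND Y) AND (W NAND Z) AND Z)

NOT (W NAND Y) OR NOT (W NAND Z) OR NOT Z
De Morgan's: NOT(AND of terms) = OR of negations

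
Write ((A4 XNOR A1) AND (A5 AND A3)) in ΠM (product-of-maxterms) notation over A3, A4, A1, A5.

ΠM(0, 1, 2, 3, 4, 5, 6, 7, 8, 10, 11, 12, 13, 14) = (A3 OR A4 OR A1 OR A5) AND (A3 OR A4 OR A1 OR NOT A5) AND (A3 OR A4 OR NOT A1 OR A5) AND (A3 OR A4 OR NOT A1 OR NOT A5) AND (A3 OR NOT A4 OR A1 OR A5) AND (A3 OR NOT A4 OR A1 OR NOT A5) AND (A3 OR NOT A4 OR NOT A1 OR A5) AND (A3 OR NOT A4 OR NOT A1 OR NOT A5) AND (NOT A3 OR A4 OR A1 OR A5) AND (NOT A3 OR A4 OR NOT A1 OR A5) AND (NOT A3 OR A4 OR NOT A1 OR NOT A5) AND (NOT A3 OR NOT A4 OR A1 OR A5) AND (NOT A3 OR NOT A4 OR A1 OR NOT A5) AND (NOT A3 OR NOT A4 OR NOT A1 OR A5)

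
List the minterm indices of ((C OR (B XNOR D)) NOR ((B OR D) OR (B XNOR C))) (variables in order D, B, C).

Σm() = FALSE (no minterms)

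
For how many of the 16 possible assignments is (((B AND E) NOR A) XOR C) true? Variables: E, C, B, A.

Satisfying assignments: (0,0,0,0), (0,0,1,0), (0,1,0,1), (0,1,1,1), (1,0,0,0), (1,1,0,1), (1,1,1,0), (1,1,1,1)
Count: 8 out of 16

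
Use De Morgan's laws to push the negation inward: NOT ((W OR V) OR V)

NOT (W OR V) AND NOT V
De Morgan's: NOT(OR of terms) = AND of negations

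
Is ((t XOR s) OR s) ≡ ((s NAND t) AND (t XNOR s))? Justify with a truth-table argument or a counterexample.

No. Counterexample: with s=0, t=0, Expression 1 = 0 but Expression 2 = 1.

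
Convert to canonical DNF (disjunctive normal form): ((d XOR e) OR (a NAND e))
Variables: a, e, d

(NOT a AND NOT e AND NOT d) OR (NOT a AND NOT e AND d) OR (NOT a AND e AND NOT d) OR (NOT a AND e AND d) OR (a AND NOT e AND NOT d) OR (a AND NOT e AND d) OR (a AND e AND NOT d)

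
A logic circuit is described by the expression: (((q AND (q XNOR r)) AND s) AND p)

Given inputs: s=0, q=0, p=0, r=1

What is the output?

Substituting: (((0 AND (0 XNOR 1)) AND 0) AND 0)
= 0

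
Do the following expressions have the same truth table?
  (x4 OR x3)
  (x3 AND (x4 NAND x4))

No. Counterexample: with x3=0, x4=1, Expression 1 = 1 but Expression 2 = 0.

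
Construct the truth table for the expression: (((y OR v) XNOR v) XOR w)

v | w | y | Output
------------------
0 | 0 | 0 | 1
0 | 0 | 1 | 0
0 | 1 | 0 | 0
0 | 1 | 1 | 1
1 | 0 | 0 | 1
1 | 0 | 1 | 1
1 | 1 | 0 | 0
1 | 1 | 1 | 0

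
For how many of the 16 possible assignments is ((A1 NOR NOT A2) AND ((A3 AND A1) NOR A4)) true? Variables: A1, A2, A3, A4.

Satisfying assignments: (0,1,0,0), (0,1,1,0)
Count: 2 out of 16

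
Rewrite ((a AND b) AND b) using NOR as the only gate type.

((((a NOR a) NOR (b NOR b)) NOR ((a NOR a) NOR (b NOR b))) NOR (b NOR b))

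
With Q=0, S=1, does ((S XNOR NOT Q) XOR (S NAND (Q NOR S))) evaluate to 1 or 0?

Substituting: ((1 XNOR NOT 0) XOR (1 NAND (0 NOR 1)))
= 0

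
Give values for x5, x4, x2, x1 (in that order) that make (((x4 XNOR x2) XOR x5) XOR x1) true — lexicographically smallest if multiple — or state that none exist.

x5=0, x4=0, x2=0, x1=0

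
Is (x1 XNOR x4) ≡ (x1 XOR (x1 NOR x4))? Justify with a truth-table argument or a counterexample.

No. Counterexample: with x4=0, x1=1, Expression 1 = 0 but Expression 2 = 1.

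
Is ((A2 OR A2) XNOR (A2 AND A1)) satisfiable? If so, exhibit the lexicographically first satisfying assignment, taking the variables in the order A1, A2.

A1=0, A2=0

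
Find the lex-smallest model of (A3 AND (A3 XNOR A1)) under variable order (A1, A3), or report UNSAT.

A1=1, A3=1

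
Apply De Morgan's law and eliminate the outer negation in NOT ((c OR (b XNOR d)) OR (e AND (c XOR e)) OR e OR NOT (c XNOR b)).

NOT (c OR (b XNOR d)) AND NOT (e AND (c XOR e)) AND NOT e AND (c XNOR b)
De Morgan's: NOT(OR of terms) = AND of negations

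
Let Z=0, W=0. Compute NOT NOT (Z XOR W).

Substituting: NOT NOT (0 XOR 0)
= 0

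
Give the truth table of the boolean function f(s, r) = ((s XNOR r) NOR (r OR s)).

s | r | Output
--------------
0 | 0 | 0
0 | 1 | 0
1 | 0 | 0
1 | 1 | 0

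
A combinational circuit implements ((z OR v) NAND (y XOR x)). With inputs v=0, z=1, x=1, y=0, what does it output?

Substituting: ((1 OR 0) NAND (0 XOR 1))
= 0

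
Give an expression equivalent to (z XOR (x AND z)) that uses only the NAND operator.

((z NAND (z NAND ((x NAND z) NAND (x NAND z)))) NAND (((x NAND z) NAND (x NAND z)) NAND (z NAND ((x NAND z) NAND (x NAND z)))))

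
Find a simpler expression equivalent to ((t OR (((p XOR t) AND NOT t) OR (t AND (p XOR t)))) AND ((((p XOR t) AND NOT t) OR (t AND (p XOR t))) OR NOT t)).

By distribution ((E OR v) AND (E OR NOT v) = E) then distribution ((E AND v) OR (E AND NOT v) = E):
= (p XOR t)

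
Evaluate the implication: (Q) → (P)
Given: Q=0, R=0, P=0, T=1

Antecedent (Q) = 0; consequent (P) = 0.
0 → 0 = 1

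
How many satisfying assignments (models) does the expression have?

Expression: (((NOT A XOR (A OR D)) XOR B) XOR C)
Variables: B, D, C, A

Satisfying assignments: (0,0,0,0), (0,0,0,1), (0,1,0,1), (0,1,1,0), (1,0,1,0), (1,0,1,1), (1,1,0,0), (1,1,1,1)
Count: 8 out of 16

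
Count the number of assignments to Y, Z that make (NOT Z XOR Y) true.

Satisfying assignments: (0,0), (1,1)
Count: 2 out of 4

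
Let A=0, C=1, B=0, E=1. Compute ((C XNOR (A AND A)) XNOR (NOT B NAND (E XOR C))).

Substituting: ((1 XNOR (0 AND 0)) XNOR (NOT 0 NAND (1 XOR 1)))
= 0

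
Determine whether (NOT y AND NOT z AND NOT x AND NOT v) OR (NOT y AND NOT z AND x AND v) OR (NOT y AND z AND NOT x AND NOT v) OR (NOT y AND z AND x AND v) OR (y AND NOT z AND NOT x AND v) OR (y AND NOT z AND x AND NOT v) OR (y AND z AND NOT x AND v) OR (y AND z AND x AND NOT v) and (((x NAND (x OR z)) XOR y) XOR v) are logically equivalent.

Yes, they are equivalent — the two output columns agree on all 16 assignments:
y | z | x | v | Expression 1 | Expression 2
-------------------------------------------
0 | 0 | 0 | 0 | 1 | 1
0 | 0 | 0 | 1 | 0 | 0
0 | 0 | 1 | 0 | 0 | 0
0 | 0 | 1 | 1 | 1 | 1
0 | 1 | 0 | 0 | 1 | 1
0 | 1 | 0 | 1 | 0 | 0
0 | 1 | 1 | 0 | 0 | 0
0 | 1 | 1 | 1 | 1 | 1
1 | 0 | 0 | 0 | 0 | 0
1 | 0 | 0 | 1 | 1 | 1
1 | 0 | 1 | 0 | 1 | 1
1 | 0 | 1 | 1 | 0 | 0
1 | 1 | 0 | 0 | 0 | 0
1 | 1 | 0 | 1 | 1 | 1
1 | 1 | 1 | 0 | 1 | 1
1 | 1 | 1 | 1 | 0 | 0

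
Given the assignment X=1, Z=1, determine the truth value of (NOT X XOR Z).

Substituting: (NOT 1 XOR 1)
= 1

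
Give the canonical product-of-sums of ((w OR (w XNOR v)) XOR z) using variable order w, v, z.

ΠM(1, 2, 5, 7) = (w OR v OR NOT z) AND (w OR NOT v OR z) AND (NOT w OR v OR NOT z) AND (NOT w OR NOT v OR NOT z)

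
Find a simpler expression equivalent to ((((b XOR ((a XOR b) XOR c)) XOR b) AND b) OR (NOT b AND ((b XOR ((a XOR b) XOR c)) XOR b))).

By distribution ((E AND v) OR (E AND NOT v) = E) then XOR self-cancellation ((E XOR v) XOR v = E):
= ((a XOR b) XOR c)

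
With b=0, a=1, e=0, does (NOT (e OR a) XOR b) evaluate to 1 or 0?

Substituting: (NOT (0 OR 1) XOR 0)
= 0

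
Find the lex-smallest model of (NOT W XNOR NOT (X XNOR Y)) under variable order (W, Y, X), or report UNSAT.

W=0, Y=0, X=1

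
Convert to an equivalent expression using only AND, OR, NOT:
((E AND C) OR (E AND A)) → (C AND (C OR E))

NOT ((E AND C) OR (E AND A)) OR (C AND (C OR E))
(Implication elimination: A → B = NOT A OR B)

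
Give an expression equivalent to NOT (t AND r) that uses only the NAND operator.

(((t NAND r) NAND (t NAND r)) NAND ((t NAND r) NAND (t NAND r)))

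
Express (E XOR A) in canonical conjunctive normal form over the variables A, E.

(A OR E) AND (NOT A OR NOT E)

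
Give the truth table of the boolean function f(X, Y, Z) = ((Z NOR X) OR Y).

X | Y | Z | Output
------------------
0 | 0 | 0 | 1
0 | 0 | 1 | 0
0 | 1 | 0 | 1
0 | 1 | 1 | 1
1 | 0 | 0 | 0
1 | 0 | 1 | 0
1 | 1 | 0 | 1
1 | 1 | 1 | 1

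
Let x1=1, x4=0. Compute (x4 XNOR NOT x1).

Substituting: (0 XNOR NOT 1)
= 1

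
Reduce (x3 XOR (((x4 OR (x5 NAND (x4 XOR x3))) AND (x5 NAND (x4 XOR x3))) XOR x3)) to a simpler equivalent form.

By XOR self-cancellation ((E XOR v) XOR v = E) then absorption (E AND (E OR v) = E):
= (x5 NAND (x4 XOR x3))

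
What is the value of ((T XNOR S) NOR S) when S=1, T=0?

Substituting: ((0 XNOR 1) NOR 1)
= 0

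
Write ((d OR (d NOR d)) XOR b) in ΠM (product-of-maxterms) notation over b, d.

ΠM(2, 3) = (NOT b OR d) AND (NOT b OR NOT d)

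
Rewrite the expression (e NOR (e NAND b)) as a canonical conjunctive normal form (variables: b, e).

(b OR e) AND (b OR NOT e) AND (NOT b OR e) AND (NOT b OR NOT e)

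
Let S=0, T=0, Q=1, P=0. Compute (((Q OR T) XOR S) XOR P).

Substituting: (((1 OR 0) XOR 0) XOR 0)
= 1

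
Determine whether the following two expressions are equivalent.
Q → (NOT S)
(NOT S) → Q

No, Converse is not equivalent to original (counterexample: S=0, Q=0)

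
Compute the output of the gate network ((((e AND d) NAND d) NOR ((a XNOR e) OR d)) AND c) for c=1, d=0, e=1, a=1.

Substituting: ((((1 AND 0) NAND 0) NOR ((1 XNOR 1) OR 0)) AND 1)
= 0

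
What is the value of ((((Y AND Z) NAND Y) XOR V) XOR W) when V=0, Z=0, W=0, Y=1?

Substituting: ((((1 AND 0) NAND 1) XOR 0) XOR 0)
= 1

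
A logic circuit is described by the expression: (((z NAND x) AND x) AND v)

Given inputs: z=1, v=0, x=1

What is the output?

Substituting: (((1 NAND 1) AND 1) AND 0)
= 0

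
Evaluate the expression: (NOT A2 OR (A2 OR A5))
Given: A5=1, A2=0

Substituting: (NOT 0 OR (0 OR 1))
= 1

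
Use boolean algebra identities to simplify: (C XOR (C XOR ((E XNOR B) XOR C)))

By XOR self-cancellation ((E XOR v) XOR v = E):
= ((E XNOR B) XOR C)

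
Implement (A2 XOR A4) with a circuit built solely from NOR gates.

((((A2 NOR A4) NOR (A2 NOR A4)) NOR ((A2 NOR A4) NOR (A2 NOR A4))) NOR ((((A2 NOR A2) NOR (A4 NOR A4)) NOR ((A2 NOR A2) NOR (A4 NOR A4))) NOR (((A2 NOR A2) NOR (A4 NOR A4)) NOR ((A2 NOR A2) NOR (A4 NOR A4)))))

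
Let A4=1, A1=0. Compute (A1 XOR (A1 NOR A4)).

Substituting: (0 XOR (0 NOR 1))
= 0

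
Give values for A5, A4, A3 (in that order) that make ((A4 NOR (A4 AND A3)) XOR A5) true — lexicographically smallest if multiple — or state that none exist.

A5=0, A4=0, A3=0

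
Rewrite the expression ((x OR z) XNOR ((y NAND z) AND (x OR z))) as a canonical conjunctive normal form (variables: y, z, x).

(NOT y OR NOT z OR x) AND (NOT y OR NOT z OR NOT x)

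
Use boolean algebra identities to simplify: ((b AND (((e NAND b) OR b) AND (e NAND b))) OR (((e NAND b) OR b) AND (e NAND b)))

By absorption (E OR (E AND v) = E) then absorption (E AND (E OR v) = E):
= (e NAND b)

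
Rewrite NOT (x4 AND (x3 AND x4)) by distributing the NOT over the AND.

NOT x4 OR NOT (x3 AND x4)
De Morgan's: NOT(AND of terms) = OR of negations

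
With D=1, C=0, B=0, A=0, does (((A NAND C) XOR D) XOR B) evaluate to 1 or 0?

Substituting: (((0 NAND 0) XOR 1) XOR 0)
= 0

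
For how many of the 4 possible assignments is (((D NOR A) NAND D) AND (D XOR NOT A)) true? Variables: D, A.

Satisfying assignments: (0,0), (1,1)
Count: 2 out of 4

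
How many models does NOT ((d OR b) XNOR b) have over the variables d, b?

Satisfying assignments: (1,0)
Count: 1 out of 4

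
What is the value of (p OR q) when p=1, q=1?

Substituting: (1 OR 1)
= 1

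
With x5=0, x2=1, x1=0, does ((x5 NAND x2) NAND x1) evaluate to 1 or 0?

Substituting: ((0 NAND 1) NAND 0)
= 1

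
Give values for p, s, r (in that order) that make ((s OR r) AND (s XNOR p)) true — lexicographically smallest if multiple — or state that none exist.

p=0, s=0, r=1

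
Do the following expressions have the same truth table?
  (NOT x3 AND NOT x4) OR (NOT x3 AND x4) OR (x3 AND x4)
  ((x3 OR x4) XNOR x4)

Yes, they are equivalent — the two output columns agree on all 4 assignments:
x3 | x4 | Expression 1 | Expression 2
-------------------------------------
0 | 0 | 1 | 1
0 | 1 | 1 | 1
1 | 0 | 0 | 0
1 | 1 | 1 | 1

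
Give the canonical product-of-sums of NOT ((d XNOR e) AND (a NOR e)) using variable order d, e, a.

ΠM(0) = (d OR e OR a)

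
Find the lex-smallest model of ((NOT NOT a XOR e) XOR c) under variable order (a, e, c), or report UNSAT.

a=0, e=0, c=1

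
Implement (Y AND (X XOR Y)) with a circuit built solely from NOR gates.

((Y NOR Y) NOR (((((X NOR Y) NOR (X NOR Y)) NOR ((X NOR Y) NOR (X NOR Y))) NOR ((((X NOR X) NOR (Y NOR Y)) NOR ((X NOR X) NOR (Y NOR Y))) NOR (((X NOR X) NOR (Y NOR Y)) NOR ((X NOR X) NOR (Y NOR Y))))) NOR ((((X NOR Y) NOR (X NOR Y)) NOR ((X NOR Y) NOR (X NOR Y))) NOR ((((X NOR X) NOR (Y NOR Y)) NOR ((X NOR X) NOR (Y NOR Y))) NOR (((X NOR X) NOR (Y NOR Y)) NOR ((X NOR X) NOR (Y NOR Y)))))))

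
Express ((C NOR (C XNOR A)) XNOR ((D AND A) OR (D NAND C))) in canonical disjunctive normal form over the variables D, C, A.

(NOT D AND NOT C AND A) OR (D AND NOT C AND A) OR (D AND C AND NOT A)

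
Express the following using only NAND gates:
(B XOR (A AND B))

((B NAND (B NAND ((A NAND B) NAND (A NAND B)))) NAND (((A NAND B) NAND (A NAND B)) NAND (B NAND ((A NAND B) NAND (A NAND B)))))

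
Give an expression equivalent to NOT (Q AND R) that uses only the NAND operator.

(((Q NAND R) NAND (Q NAND R)) NAND ((Q NAND R) NAND (Q NAND R)))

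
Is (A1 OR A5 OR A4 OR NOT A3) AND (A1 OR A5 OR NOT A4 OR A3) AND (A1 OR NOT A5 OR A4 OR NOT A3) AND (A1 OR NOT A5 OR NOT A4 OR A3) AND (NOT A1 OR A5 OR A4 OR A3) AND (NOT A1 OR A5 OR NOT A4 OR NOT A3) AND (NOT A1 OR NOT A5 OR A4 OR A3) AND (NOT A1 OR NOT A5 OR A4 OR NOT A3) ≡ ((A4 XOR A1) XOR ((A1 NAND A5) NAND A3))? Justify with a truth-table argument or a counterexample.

Yes, they are equivalent — the two output columns agree on all 16 assignments:
A1 | A5 | A4 | A3 | Expression 1 | Expression 2
-----------------------------------------------
0 | 0 | 0 | 0 | 1 | 1
0 | 0 | 0 | 1 | 0 | 0
0 | 0 | 1 | 0 | 0 | 0
0 | 0 | 1 | 1 | 1 | 1
0 | 1 | 0 | 0 | 1 | 1
0 | 1 | 0 | 1 | 0 | 0
0 | 1 | 1 | 0 | 0 | 0
0 | 1 | 1 | 1 | 1 | 1
1 | 0 | 0 | 0 | 0 | 0
1 | 0 | 0 | 1 | 1 | 1
1 | 0 | 1 | 0 | 1 | 1
1 | 0 | 1 | 1 | 0 | 0
1 | 1 | 0 | 0 | 0 | 0
1 | 1 | 0 | 1 | 0 | 0
1 | 1 | 1 | 0 | 1 | 1
1 | 1 | 1 | 1 | 1 | 1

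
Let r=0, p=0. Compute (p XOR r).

Substituting: (0 XOR 0)
= 0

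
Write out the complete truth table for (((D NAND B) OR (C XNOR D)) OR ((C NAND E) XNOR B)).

E | B | D | C | Output
----------------------
0 | 0 | 0 | 0 | 1
0 | 0 | 0 | 1 | 1
0 | 0 | 1 | 0 | 1
0 | 0 | 1 | 1 | 1
0 | 1 | 0 | 0 | 1
0 | 1 | 0 | 1 | 1
0 | 1 | 1 | 0 | 1
0 | 1 | 1 | 1 | 1
1 | 0 | 0 | 0 | 1
1 | 0 | 0 | 1 | 1
1 | 0 | 1 | 0 | 1
1 | 0 | 1 | 1 | 1
1 | 1 | 0 | 0 | 1
1 | 1 | 0 | 1 | 1
1 | 1 | 1 | 0 | 1
1 | 1 | 1 | 1 | 1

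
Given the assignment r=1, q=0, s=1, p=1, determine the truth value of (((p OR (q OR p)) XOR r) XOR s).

Substituting: (((1 OR (0 OR 1)) XOR 1) XOR 1)
= 1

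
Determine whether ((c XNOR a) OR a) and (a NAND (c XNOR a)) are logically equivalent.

No. Counterexample: with c=1, a=0, Expression 1 = 0 but Expression 2 = 1.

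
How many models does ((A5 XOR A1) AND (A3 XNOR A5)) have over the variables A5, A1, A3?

Satisfying assignments: (0,1,0), (1,0,1)
Count: 2 out of 8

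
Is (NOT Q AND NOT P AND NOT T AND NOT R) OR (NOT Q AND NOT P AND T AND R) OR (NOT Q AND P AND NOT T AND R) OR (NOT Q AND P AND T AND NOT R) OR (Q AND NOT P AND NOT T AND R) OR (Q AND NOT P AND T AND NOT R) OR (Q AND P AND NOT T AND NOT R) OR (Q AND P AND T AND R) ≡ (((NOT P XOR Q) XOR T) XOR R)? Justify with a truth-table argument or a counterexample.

Yes, they are equivalent — the two output columns agree on all 16 assignments:
Q | P | T | R | Expression 1 | Expression 2
-------------------------------------------
0 | 0 | 0 | 0 | 1 | 1
0 | 0 | 0 | 1 | 0 | 0
0 | 0 | 1 | 0 | 0 | 0
0 | 0 | 1 | 1 | 1 | 1
0 | 1 | 0 | 0 | 0 | 0
0 | 1 | 0 | 1 | 1 | 1
0 | 1 | 1 | 0 | 1 | 1
0 | 1 | 1 | 1 | 0 | 0
1 | 0 | 0 | 0 | 0 | 0
1 | 0 | 0 | 1 | 1 | 1
1 | 0 | 1 | 0 | 1 | 1
1 | 0 | 1 | 1 | 0 | 0
1 | 1 | 0 | 0 | 1 | 1
1 | 1 | 0 | 1 | 0 | 0
1 | 1 | 1 | 0 | 0 | 0
1 | 1 | 1 | 1 | 1 | 1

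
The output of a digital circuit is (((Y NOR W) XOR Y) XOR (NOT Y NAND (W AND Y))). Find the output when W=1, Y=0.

Substituting: (((0 NOR 1) XOR 0) XOR (NOT 0 NAND (1 AND 0)))
= 1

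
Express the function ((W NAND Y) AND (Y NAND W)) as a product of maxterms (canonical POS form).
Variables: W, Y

ΠM(3) = (NOT W OR NOT Y)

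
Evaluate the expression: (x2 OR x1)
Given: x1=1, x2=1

Substituting: (1 OR 1)
= 1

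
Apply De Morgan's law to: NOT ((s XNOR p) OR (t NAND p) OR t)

NOT (s XNOR p) AND NOT (t NAND p) AND NOT t
De Morgan's: NOT(OR of terms) = AND of negations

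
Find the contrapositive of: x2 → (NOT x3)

Contrapositive: x3 → NOT x2
Note: A statement and its contrapositive are logically equivalent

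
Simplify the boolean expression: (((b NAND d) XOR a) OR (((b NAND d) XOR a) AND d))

By absorption (E OR (E AND v) = E):
= ((b NAND d) XOR a)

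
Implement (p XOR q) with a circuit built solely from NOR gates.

((((p NOR q) NOR (p NOR q)) NOR ((p NOR q) NOR (p NOR q))) NOR ((((p NOR p) NOR (q NOR q)) NOR ((p NOR p) NOR (q NOR q))) NOR (((p NOR p) NOR (q NOR q)) NOR ((p NOR p) NOR (q NOR q)))))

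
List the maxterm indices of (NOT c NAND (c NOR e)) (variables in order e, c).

ΠM(0) = (e OR c)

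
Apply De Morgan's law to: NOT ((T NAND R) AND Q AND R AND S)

NOT (T NAND R) OR NOT Q OR NOT R OR NOT S
De Morgan's: NOT(AND of terms) = OR of negations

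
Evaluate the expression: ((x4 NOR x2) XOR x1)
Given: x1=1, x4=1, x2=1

Substituting: ((1 NOR 1) XOR 1)
= 1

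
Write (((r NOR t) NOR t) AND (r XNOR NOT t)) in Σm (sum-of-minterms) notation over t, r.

Σm(1) = (NOT t AND r)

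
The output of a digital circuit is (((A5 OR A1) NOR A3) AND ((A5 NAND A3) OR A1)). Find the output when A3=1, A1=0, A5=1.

Substituting: (((1 OR 0) NOR 1) AND ((1 NAND 1) OR 0))
= 0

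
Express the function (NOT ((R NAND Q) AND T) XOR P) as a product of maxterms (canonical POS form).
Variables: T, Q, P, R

ΠM(2, 3, 6, 7, 8, 9, 12, 15) = (T OR Q OR NOT P OR R) AND (T OR Q OR NOT P OR NOT R) AND (T OR NOT Q OR NOT P OR R) AND (T OR NOT Q OR NOT P OR NOT R) AND (NOT T OR Q OR P OR R) AND (NOT T OR Q OR P OR NOT R) AND (NOT T OR NOT Q OR P OR R) AND (NOT T OR NOT Q OR NOT P OR NOT R)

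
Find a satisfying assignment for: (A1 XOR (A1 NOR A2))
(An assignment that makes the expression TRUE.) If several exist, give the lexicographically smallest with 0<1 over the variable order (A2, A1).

A2=0, A1=0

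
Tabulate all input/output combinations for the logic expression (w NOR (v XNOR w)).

w | v | Output
--------------
0 | 0 | 0
0 | 1 | 1
1 | 0 | 0
1 | 1 | 0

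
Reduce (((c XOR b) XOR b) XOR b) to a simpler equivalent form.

By XOR self-cancellation ((E XOR v) XOR v = E):
= (c XOR b)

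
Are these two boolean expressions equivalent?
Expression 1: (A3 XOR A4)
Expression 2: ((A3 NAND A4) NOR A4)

No. Counterexample: with A4=0, A3=1, Expression 1 = 1 but Expression 2 = 0.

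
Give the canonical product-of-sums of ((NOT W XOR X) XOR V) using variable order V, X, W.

ΠM(1, 2, 4, 7) = (V OR X OR NOT W) AND (V OR NOT X OR W) AND (NOT V OR X OR W) AND (NOT V OR NOT X OR NOT W)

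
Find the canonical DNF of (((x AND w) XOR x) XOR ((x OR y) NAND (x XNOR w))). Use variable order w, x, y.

(NOT w AND NOT x AND NOT y) OR (w AND NOT x AND NOT y) OR (w AND NOT x AND y)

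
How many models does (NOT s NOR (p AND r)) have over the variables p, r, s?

Satisfying assignments: (0,0,1), (0,1,1), (1,0,1)
Count: 3 out of 8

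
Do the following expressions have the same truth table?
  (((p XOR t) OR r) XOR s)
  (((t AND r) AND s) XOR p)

No. Counterexample: with t=0, r=0, p=0, s=1, Expression 1 = 1 but Expression 2 = 0.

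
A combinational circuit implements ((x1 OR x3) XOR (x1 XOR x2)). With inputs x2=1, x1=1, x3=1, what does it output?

Substituting: ((1 OR 1) XOR (1 XOR 1))
= 1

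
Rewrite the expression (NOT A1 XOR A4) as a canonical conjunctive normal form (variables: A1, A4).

(A1 OR NOT A4) AND (NOT A1 OR A4)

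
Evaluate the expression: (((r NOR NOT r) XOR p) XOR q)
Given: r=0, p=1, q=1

Substituting: (((0 NOR NOT 0) XOR 1) XOR 1)
= 0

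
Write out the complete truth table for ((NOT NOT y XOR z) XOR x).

y | z | x | Output
------------------
0 | 0 | 0 | 0
0 | 0 | 1 | 1
0 | 1 | 0 | 1
0 | 1 | 1 | 0
1 | 0 | 0 | 1
1 | 0 | 1 | 0
1 | 1 | 0 | 0
1 | 1 | 1 | 1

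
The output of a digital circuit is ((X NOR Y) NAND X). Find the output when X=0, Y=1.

Substituting: ((0 NOR 1) NAND 0)
= 1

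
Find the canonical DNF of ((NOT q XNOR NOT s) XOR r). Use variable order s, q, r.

(NOT s AND NOT q AND NOT r) OR (NOT s AND q AND r) OR (s AND NOT q AND r) OR (s AND q AND NOT r)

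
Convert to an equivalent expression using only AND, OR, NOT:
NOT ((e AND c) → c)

(e AND c) AND NOT c
(Negated implication: NOT(A → B) = A AND NOT B)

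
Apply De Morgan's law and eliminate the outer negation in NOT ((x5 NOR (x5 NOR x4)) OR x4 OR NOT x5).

NOT (x5 NOR (x5 NOR x4)) AND NOT x4 AND x5
De Morgan's: NOT(OR of terms) = AND of negations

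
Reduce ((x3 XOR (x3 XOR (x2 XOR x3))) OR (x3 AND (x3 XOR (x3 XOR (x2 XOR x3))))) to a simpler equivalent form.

By absorption (E OR (E AND v) = E) then XOR self-cancellation ((E XOR v) XOR v = E):
= (x2 XOR x3)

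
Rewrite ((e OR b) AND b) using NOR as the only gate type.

((((e NOR b) NOR (e NOR b)) NOR ((e NOR b) NOR (e NOR b))) NOR (b NOR b))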